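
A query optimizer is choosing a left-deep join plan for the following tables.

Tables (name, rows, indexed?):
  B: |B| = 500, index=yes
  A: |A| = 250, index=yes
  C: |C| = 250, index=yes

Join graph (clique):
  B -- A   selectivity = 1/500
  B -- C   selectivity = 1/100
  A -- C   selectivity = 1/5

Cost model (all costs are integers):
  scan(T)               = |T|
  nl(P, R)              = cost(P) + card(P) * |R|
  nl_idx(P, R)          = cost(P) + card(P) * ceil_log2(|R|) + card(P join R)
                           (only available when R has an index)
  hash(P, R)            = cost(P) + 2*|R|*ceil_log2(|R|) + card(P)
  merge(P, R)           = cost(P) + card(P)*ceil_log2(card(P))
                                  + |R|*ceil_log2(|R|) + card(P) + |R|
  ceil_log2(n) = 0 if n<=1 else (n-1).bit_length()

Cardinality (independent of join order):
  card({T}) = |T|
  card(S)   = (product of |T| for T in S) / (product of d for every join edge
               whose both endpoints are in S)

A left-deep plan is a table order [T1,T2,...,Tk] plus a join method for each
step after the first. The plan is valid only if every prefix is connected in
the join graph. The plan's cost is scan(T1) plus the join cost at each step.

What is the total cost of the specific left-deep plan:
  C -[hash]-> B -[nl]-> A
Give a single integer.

step 1: scan C: cost=250, card=250
step 2: join B via hash
    card(P join B) = 250*500/(100) = 1250
    cost = 250 + 2*500*9 + 250 = 9500
step 3: join A via nl
    card(P join A) = 1250*250/(500*5) = 125
    cost = 9500 + 1250*250 = 322000

322000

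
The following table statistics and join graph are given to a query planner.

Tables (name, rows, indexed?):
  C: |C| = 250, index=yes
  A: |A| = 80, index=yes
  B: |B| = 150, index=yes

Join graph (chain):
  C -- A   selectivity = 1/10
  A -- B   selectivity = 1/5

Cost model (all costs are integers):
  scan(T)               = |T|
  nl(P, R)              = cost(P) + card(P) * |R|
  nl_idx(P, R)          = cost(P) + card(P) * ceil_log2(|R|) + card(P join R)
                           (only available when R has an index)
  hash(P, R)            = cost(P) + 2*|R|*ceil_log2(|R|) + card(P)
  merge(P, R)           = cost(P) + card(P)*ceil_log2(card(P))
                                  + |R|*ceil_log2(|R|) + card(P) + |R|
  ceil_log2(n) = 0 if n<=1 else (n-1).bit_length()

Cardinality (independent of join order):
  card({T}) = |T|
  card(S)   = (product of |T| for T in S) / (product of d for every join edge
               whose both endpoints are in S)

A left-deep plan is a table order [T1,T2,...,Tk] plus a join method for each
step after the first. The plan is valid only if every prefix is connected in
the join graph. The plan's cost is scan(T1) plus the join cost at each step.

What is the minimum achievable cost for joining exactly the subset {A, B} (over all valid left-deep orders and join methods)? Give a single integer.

Selinger DP over subsets of {A,B}:
  {A}: scan cost=80, card=80
  {B}: scan cost=150, card=150
  {AB}: card=2400; try (A,hash)→1420, (B,merge)→2070, (A,merge)→2140, (B,hash)→2560, (B,nl_idx)→3120, (A,nl_idx)→3600 …(+2); best=1420 via (A,hash)

1420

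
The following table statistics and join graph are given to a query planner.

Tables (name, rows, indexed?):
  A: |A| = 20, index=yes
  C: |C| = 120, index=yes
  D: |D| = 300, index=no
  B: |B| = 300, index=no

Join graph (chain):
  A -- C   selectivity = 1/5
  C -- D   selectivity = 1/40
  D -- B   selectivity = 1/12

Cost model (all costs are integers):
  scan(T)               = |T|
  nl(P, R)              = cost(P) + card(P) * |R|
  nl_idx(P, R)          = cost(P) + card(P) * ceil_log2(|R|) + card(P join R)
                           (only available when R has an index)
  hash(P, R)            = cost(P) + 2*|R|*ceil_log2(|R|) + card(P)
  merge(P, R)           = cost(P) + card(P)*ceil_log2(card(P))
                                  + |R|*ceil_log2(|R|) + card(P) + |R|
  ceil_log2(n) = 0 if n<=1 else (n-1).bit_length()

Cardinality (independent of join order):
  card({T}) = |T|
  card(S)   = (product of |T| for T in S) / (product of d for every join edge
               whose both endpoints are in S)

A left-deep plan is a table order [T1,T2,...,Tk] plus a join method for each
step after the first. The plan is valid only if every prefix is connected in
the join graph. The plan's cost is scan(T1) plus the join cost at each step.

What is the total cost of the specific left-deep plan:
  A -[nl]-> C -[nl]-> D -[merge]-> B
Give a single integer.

196220

step 1: scan A: cost=20, card=20
step 2: join C via nl
    card(P join C) = 20*120/(5) = 480
    cost = 20 + 20*120 = 2420
step 3: join D via nl
    card(P join D) = 480*300/(40) = 3600
    cost = 2420 + 480*300 = 146420
step 4: join B via merge
    card(P join B) = 3600*300/(12) = 90000
    cost = 146420 + 3600*12 + 300*9 + 3600 + 300 = 196220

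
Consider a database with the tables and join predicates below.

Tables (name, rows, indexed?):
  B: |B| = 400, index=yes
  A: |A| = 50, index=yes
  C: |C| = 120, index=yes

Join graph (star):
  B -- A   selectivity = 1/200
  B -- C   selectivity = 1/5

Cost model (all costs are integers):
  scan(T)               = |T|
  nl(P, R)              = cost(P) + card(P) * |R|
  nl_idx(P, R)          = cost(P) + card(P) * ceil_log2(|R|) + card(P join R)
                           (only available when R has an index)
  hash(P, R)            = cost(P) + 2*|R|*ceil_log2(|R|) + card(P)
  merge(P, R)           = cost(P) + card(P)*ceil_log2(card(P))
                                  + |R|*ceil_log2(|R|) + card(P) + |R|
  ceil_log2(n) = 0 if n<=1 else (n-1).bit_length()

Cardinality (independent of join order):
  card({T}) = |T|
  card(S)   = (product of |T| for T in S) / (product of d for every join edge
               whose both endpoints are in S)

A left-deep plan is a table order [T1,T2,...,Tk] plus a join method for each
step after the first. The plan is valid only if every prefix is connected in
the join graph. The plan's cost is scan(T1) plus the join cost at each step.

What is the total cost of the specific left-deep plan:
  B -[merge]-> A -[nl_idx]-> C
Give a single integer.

7850

step 1: scan B: cost=400, card=400
step 2: join A via merge
    card(P join A) = 400*50/(200) = 100
    cost = 400 + 400*9 + 50*6 + 400 + 50 = 4750
step 3: join C via nl_idx
    card(P join C) = 100*120/(5) = 2400
    cost = 4750 + 100*7 + 2400 = 7850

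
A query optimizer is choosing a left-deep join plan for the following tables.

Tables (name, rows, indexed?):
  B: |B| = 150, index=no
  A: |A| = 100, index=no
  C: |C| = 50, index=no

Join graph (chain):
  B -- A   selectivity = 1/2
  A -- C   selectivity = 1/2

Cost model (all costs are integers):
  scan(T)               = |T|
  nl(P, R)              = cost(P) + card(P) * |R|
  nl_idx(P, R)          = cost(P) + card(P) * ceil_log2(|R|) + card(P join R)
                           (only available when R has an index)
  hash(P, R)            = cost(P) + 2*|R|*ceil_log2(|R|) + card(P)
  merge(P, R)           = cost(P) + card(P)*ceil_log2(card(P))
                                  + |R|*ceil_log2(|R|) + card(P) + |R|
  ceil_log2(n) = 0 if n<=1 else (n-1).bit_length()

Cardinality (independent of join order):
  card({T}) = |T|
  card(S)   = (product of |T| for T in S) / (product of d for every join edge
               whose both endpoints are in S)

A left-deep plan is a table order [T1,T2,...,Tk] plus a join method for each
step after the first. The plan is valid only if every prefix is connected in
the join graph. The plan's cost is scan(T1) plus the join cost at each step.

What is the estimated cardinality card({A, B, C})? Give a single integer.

187500

Tables in S: A(100), B(150), C(50)
Edges inside S: B-A(d=2), A-C(d=2)
numerator = 100 * 150 * 50 = 750000
denominator = 2 * 2 = 4
card(S) = 750000 / 4 = 187500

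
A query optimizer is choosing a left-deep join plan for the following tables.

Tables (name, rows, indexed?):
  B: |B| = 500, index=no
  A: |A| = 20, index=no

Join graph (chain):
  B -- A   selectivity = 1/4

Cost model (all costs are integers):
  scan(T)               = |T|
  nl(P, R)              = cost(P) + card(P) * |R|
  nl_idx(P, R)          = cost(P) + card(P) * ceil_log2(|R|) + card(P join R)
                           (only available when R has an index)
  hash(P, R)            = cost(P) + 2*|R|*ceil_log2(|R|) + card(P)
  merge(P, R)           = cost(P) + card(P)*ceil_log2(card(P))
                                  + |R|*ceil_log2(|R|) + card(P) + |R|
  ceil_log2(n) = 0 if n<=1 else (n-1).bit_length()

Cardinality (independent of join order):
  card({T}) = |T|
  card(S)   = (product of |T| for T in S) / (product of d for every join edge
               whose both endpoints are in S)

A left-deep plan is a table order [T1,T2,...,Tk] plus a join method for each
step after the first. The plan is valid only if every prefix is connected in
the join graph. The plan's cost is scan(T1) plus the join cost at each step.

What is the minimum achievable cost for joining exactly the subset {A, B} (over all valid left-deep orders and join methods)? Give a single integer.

Selinger DP over subsets of {A,B}:
  {B}: scan cost=500, card=500
  {A}: scan cost=20, card=20
  {AB}: card=2500; try (A,hash)→1200, (B,merge)→5140, (A,merge)→5620, (B,hash)→9040, (B,nl)→10020, (A,nl)→10500; best=1200 via (A,hash)

1200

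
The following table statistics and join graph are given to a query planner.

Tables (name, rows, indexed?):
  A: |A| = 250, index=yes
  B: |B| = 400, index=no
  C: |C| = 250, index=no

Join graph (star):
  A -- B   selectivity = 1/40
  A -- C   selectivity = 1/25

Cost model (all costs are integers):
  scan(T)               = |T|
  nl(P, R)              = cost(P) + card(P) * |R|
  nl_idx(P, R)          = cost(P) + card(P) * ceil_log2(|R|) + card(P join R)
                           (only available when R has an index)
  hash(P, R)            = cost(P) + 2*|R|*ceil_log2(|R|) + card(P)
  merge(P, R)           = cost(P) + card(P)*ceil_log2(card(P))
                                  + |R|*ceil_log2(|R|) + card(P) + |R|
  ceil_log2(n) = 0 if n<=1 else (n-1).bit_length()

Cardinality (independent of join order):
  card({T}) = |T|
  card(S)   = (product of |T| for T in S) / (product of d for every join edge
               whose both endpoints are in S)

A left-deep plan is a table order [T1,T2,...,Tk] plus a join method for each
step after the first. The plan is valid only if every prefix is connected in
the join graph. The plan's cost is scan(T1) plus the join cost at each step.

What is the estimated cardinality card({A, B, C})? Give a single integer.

25000

Tables in S: A(250), B(400), C(250)
Edges inside S: A-B(d=40), A-C(d=25)
numerator = 250 * 400 * 250 = 25000000
denominator = 40 * 25 = 1000
card(S) = 25000000 / 1000 = 25000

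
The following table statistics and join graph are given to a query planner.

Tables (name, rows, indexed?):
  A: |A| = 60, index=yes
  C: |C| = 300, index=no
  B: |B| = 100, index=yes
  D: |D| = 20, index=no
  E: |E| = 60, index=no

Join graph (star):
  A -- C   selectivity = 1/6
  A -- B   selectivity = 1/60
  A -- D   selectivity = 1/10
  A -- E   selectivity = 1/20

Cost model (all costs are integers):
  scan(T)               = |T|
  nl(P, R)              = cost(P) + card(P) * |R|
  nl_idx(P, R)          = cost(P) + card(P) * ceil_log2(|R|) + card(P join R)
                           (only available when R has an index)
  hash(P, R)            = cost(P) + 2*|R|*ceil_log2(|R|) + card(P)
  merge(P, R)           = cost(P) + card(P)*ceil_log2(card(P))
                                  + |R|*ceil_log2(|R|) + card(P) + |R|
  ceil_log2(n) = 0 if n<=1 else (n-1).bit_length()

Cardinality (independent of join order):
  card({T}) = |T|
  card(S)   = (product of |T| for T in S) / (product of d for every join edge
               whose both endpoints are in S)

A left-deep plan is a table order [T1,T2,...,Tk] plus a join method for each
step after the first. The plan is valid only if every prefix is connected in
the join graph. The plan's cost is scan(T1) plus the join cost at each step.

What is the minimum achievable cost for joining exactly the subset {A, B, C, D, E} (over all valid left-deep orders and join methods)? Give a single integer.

Selinger DP over subsets of {A,B,C,D,E}:
  {A}: scan cost=60, card=60
  {C}: scan cost=300, card=300
  {B}: scan cost=100, card=100
  {D}: scan cost=20, card=20
  {E}: scan cost=60, card=60
  {AC}: card=3000; try (A,hash)→1320, (C,merge)→3480, (A,merge)→3720, (A,nl_idx)→5100, (C,hash)→5520, (C,nl)→18060 …(+1); best=1320 via (A,hash)
  {AB}: card=100; try (B,nl_idx)→580, (A,nl_idx)→800, (A,hash)→920, (B,merge)→1280, (A,merge)→1320, (B,hash)→1520 …(+2); best=580 via (B,nl_idx)
  {AD}: card=120; try (A,nl_idx)→260, (D,hash)→320, (A,merge)→560, (D,merge)→600, (A,hash)→760, (A,nl)→1220 …(+1); best=260 via (A,nl_idx)
  {AE}: card=180; try (A,nl_idx)→600, (E,hash)→840, (A,hash)→840, (E,merge)→900, (A,merge)→900, (E,nl)→3660 …(+1); best=600 via (A,nl_idx)
  {ABC}: card=5000; try (C,merge)→4380, (B,hash)→5720, (C,hash)→6080, (B,nl_idx)→27320, (C,nl)→30580, (B,merge)→41120 …(+1); best=4380 via (C,merge)
  {ACD}: card=6000; try (C,merge)→4220, (D,hash)→4520, (C,hash)→5780, (C,nl)→36260, (D,merge)→40440, (D,nl)→61320; best=4220 via (C,merge)
  {ACE}: card=9000; try (E,hash)→5040, (C,merge)→5220, (C,hash)→6180, (E,merge)→40740, (C,nl)→54600, (E,nl)→181320; best=5040 via (E,hash)
  {ABD}: card=200; try (D,hash)→880, (B,nl_idx)→1300, (D,merge)→1500, (B,hash)→1780, (B,merge)→2020, (D,nl)→2580 …(+1); best=880 via (D,hash)
  {ABE}: card=300; try (E,hash)→1400, (E,merge)→1800, (B,nl_idx)→2160, (B,hash)→2180, (B,merge)→3020, (E,nl)→6580 …(+1); best=1400 via (E,hash)
  {ADE}: card=360; try (D,hash)→980, (E,hash)→1100, (E,merge)→1640, (D,merge)→2340, (D,nl)→4200, (E,nl)→7460; best=980 via (D,hash)
  {ABCD}: card=10000; try (C,merge)→5680, (C,hash)→6480, (D,hash)→9580, (B,hash)→11620, (B,nl_idx)→56220, (C,nl)→60880 …(+4); best=5680 via (C,merge)
  {ABCE}: card=15000; try (C,hash)→7100, (C,merge)→7400, (E,hash)→10100, (B,hash)→15440, (E,merge)→74800, (B,nl_idx)→83040 …(+4); best=7100 via (C,hash)
  {ACDE}: card=18000; try (C,hash)→6740, (C,merge)→7580, (E,hash)→10940, (D,hash)→14240, (E,merge)→88640, (C,nl)→108980 …(+3); best=6740 via (C,hash)
  {ABDE}: card=600; try (E,hash)→1800, (D,hash)→1900, (B,hash)→2740, (E,merge)→3100, (B,nl_idx)→4100, (D,merge)→4520 …(+4); best=1800 via (E,hash)
  {ABCDE}: card=30000; try (C,hash)→7800, (C,merge)→11400, (E,hash)→16400, (D,hash)→22300, (B,hash)→26140, (E,merge)→156100 …(+7); best=7800 via (C,hash)

7800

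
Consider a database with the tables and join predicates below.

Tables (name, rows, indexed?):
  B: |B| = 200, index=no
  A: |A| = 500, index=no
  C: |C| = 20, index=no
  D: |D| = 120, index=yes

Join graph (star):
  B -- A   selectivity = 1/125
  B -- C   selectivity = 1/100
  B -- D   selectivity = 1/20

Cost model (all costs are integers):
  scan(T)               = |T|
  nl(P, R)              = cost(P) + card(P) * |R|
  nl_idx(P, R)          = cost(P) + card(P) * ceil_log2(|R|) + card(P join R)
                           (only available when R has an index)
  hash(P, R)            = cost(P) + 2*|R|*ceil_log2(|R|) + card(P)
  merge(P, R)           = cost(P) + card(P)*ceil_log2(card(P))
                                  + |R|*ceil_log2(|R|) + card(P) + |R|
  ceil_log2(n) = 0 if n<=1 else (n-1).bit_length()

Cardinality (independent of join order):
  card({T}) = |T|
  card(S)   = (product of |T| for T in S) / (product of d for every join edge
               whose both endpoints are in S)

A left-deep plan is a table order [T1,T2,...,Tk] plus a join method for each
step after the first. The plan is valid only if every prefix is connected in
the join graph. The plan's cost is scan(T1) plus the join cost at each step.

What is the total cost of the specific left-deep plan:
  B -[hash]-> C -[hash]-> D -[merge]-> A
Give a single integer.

9480

step 1: scan B: cost=200, card=200
step 2: join C via hash
    card(P join C) = 200*20/(100) = 40
    cost = 200 + 2*20*5 + 200 = 600
step 3: join D via hash
    card(P join D) = 40*120/(20) = 240
    cost = 600 + 2*120*7 + 40 = 2320
step 4: join A via merge
    card(P join A) = 240*500/(125) = 960
    cost = 2320 + 240*8 + 500*9 + 240 + 500 = 9480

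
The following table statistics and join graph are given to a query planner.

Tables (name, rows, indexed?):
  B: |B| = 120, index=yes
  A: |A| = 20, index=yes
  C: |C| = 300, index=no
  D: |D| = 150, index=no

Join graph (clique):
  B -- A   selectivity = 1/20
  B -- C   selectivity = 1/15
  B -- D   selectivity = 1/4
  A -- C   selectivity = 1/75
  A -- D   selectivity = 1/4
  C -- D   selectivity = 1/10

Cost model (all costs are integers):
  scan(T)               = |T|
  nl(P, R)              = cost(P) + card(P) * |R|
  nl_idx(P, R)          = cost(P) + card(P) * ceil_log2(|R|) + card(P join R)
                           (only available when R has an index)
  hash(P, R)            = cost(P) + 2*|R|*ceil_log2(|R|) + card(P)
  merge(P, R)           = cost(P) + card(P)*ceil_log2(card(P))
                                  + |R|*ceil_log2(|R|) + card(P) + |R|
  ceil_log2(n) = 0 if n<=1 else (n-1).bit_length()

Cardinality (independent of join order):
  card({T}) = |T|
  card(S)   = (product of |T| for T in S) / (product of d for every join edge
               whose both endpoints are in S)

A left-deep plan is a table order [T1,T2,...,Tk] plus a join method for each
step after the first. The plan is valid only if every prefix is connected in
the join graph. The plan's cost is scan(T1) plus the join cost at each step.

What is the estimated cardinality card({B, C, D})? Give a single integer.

Tables in S: B(120), C(300), D(150)
Edges inside S: B-C(d=15), B-D(d=4), C-D(d=10)
numerator = 120 * 300 * 150 = 5400000
denominator = 15 * 4 * 10 = 600
card(S) = 5400000 / 600 = 9000

9000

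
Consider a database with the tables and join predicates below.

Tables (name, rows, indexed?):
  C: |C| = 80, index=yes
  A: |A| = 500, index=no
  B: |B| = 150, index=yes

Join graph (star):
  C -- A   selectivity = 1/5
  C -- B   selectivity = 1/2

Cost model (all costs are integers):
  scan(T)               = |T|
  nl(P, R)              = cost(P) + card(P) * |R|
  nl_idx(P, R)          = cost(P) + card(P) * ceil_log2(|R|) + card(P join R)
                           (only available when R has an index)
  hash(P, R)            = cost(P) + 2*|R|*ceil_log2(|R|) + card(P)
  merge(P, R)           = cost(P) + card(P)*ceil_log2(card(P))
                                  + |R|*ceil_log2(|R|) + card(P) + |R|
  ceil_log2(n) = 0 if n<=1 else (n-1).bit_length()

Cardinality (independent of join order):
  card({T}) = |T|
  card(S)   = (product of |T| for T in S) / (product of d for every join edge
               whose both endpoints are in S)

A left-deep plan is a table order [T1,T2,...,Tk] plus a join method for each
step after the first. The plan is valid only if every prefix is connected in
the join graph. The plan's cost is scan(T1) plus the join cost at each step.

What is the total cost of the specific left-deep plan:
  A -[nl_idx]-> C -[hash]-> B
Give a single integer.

22400

step 1: scan A: cost=500, card=500
step 2: join C via nl_idx
    card(P join C) = 500*80/(5) = 8000
    cost = 500 + 500*7 + 8000 = 12000
step 3: join B via hash
    card(P join B) = 8000*150/(2) = 600000
    cost = 12000 + 2*150*8 + 8000 = 22400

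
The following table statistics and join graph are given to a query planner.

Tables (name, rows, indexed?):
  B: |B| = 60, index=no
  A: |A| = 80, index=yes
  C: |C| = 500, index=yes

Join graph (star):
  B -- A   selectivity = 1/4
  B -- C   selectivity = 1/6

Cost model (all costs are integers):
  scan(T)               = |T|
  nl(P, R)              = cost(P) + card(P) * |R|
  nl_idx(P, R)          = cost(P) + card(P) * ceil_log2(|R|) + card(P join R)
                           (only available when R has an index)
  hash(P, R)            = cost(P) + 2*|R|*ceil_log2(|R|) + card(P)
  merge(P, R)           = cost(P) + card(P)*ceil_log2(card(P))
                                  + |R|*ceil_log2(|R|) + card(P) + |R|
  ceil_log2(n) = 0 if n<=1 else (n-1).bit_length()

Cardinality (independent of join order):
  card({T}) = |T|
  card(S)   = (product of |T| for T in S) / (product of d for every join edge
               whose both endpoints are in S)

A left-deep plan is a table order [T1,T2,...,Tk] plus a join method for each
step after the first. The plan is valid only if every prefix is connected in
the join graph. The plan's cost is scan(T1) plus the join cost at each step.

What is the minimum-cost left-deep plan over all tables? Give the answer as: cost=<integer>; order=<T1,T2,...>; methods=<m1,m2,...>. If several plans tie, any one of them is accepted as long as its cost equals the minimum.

Selinger DP (subsets sized 1..n):
  {B}: scan cost=60, card=60
  {A}: scan cost=80, card=80
  {C}: scan cost=500, card=500
  {AB}: card=1200; try (B,hash)→880, (A,merge)→1120, (B,merge)→1140, (A,hash)→1240, (A,nl_idx)→1680, (A,nl)→4860 …(+1); best=880 via (B,hash)
  {BC}: card=5000; try (B,hash)→1720, (C,merge)→5480, (C,nl_idx)→5600, (B,merge)→5920, (C,hash)→9120, (C,nl)→30060 …(+1); best=1720 via (B,hash)
  {ABC}: card=100000; try (A,hash)→7840, (C,hash)→11080, (C,merge)→20280, (A,merge)→72360, (C,nl_idx)→111680, (A,nl_idx)→136720 …(+2); best=7840 via (A,hash)

cost=7840; order=C,B,A; methods=hash,hash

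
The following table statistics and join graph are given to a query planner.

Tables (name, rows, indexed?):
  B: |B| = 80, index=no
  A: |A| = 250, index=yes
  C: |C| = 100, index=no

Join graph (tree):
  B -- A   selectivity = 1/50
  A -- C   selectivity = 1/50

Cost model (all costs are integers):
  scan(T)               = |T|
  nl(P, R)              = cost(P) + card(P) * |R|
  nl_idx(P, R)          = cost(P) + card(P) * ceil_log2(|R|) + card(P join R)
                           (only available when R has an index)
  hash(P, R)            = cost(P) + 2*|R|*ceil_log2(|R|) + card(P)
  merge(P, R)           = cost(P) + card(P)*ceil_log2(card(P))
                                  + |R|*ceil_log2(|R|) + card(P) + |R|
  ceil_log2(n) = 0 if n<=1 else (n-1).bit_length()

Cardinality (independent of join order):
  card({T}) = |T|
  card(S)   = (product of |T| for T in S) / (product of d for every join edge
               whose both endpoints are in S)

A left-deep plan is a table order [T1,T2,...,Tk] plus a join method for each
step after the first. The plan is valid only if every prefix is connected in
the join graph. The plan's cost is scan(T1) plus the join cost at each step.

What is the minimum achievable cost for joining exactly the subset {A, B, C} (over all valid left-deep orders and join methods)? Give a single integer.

2920

Selinger DP over subsets of {A,B,C}:
  {B}: scan cost=80, card=80
  {A}: scan cost=250, card=250
  {C}: scan cost=100, card=100
  {AB}: card=400; try (A,nl_idx)→1120, (B,hash)→1620, (A,merge)→2970, (B,merge)→3140, (A,hash)→4160, (A,nl)→20080 …(+1); best=1120 via (A,nl_idx)
  {AC}: card=500; try (A,nl_idx)→1400, (C,hash)→1900, (A,merge)→3150, (C,merge)→3300, (A,hash)→4200, (A,nl)→25100 …(+1); best=1400 via (A,nl_idx)
  {ABC}: card=800; try (C,hash)→2920, (B,hash)→3020, (C,merge)→5920, (B,merge)→7040, (C,nl)→41120, (B,nl)→41400; best=2920 via (C,hash)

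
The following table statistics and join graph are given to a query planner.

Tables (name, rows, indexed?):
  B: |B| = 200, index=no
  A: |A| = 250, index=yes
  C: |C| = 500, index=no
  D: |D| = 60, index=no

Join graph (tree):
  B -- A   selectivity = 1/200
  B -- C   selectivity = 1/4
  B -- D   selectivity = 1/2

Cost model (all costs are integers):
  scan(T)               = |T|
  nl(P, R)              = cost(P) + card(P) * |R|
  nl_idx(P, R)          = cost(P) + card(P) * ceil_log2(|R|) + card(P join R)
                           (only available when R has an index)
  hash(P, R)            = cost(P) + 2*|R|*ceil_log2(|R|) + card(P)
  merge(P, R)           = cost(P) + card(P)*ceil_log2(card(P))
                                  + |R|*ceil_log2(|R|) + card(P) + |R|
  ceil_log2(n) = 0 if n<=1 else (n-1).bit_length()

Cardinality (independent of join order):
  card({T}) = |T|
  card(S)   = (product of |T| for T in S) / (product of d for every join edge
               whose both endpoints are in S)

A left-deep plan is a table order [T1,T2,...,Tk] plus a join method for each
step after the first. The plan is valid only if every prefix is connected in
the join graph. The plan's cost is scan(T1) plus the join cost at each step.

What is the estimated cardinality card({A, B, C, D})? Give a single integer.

Tables in S: A(250), B(200), C(500), D(60)
Edges inside S: B-A(d=200), B-C(d=4), B-D(d=2)
numerator = 250 * 200 * 500 * 60 = 1500000000
denominator = 200 * 4 * 2 = 1600
card(S) = 1500000000 / 1600 = 937500

937500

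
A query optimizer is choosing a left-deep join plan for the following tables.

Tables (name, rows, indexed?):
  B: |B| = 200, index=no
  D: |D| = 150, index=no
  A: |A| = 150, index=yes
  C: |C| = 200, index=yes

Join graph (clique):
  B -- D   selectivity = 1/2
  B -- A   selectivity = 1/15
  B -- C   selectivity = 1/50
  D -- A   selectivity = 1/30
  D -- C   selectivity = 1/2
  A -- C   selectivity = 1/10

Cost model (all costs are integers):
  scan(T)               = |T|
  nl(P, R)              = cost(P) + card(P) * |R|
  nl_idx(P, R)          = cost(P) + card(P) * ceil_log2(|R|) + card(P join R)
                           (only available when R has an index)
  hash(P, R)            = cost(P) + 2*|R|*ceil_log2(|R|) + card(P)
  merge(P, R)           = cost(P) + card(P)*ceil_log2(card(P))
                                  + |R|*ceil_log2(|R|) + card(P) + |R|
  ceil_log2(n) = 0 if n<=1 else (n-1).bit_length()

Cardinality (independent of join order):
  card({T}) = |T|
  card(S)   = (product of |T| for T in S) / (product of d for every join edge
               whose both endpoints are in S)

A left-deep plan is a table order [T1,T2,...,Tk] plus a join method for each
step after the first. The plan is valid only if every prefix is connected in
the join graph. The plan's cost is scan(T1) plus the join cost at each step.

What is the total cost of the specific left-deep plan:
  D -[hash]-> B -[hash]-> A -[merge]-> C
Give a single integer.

92700

step 1: scan D: cost=150, card=150
step 2: join B via hash
    card(P join B) = 150*200/(2) = 15000
    cost = 150 + 2*200*8 + 150 = 3500
step 3: join A via hash
    card(P join A) = 15000*150/(15*30) = 5000
    cost = 3500 + 2*150*8 + 15000 = 20900
step 4: join C via merge
    card(P join C) = 5000*200/(50*2*10) = 1000
    cost = 20900 + 5000*13 + 200*8 + 5000 + 200 = 92700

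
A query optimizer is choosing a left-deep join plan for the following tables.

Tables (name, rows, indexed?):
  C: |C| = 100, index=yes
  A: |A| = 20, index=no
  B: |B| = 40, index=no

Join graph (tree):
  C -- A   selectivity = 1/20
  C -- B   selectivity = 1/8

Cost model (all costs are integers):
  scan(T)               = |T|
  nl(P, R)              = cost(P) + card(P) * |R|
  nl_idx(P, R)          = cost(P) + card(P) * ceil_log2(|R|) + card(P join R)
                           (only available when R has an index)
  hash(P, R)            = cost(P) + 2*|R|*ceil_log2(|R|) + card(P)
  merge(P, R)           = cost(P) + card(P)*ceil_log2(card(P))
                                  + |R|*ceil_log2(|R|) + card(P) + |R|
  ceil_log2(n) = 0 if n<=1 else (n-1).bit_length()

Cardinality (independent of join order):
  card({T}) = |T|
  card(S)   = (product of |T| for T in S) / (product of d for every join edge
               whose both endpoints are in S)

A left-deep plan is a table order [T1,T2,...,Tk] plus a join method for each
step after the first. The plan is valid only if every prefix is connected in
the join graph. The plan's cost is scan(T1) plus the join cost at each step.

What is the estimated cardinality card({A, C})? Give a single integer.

Tables in S: A(20), C(100)
Edges inside S: C-A(d=20)
numerator = 20 * 100 = 2000
denominator = 20 = 20
card(S) = 2000 / 20 = 100

100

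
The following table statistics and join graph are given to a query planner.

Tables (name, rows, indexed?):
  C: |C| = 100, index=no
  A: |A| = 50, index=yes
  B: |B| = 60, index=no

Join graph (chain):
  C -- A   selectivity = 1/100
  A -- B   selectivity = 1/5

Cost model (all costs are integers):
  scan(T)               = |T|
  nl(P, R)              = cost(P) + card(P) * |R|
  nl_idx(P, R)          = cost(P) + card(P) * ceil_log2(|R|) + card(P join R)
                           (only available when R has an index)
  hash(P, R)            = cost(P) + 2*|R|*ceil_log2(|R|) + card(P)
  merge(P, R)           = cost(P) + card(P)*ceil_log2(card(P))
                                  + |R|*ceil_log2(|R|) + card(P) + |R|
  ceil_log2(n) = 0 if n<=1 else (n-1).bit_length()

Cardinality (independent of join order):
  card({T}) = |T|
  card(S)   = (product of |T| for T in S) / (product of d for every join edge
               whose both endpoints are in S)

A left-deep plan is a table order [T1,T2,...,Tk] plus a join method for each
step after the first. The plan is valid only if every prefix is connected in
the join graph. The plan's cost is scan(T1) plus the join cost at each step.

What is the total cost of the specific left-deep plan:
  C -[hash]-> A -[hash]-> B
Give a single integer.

1570

step 1: scan C: cost=100, card=100
step 2: join A via hash
    card(P join A) = 100*50/(100) = 50
    cost = 100 + 2*50*6 + 100 = 800
step 3: join B via hash
    card(P join B) = 50*60/(5) = 600
    cost = 800 + 2*60*6 + 50 = 1570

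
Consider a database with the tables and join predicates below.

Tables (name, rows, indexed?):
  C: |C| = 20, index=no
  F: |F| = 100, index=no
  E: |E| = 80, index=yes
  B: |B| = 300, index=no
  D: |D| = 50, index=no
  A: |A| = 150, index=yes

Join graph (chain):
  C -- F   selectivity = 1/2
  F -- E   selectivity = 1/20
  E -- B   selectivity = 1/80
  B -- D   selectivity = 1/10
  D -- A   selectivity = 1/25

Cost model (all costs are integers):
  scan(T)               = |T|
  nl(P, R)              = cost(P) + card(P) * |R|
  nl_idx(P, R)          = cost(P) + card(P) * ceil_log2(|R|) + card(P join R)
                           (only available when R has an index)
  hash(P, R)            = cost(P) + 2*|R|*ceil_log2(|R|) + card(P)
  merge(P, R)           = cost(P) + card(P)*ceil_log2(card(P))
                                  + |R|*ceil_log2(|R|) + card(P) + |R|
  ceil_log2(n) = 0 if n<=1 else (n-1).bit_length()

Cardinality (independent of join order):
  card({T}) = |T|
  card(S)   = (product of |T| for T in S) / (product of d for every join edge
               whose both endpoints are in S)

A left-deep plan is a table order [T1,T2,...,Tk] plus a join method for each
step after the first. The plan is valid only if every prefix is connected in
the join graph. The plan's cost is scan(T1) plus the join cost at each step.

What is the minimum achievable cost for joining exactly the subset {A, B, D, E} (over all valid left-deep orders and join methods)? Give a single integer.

6520

Selinger DP over subsets of {A,B,D,E}:
  {E}: scan cost=80, card=80
  {B}: scan cost=300, card=300
  {D}: scan cost=50, card=50
  {A}: scan cost=150, card=150
  {BE}: card=300; try (E,hash)→1720, (E,nl_idx)→2700, (B,merge)→3720, (E,merge)→3940, (B,hash)→5560, (B,nl)→24080 …(+1); best=1720 via (E,hash)
  {BD}: card=1500; try (D,hash)→1200, (B,merge)→3400, (D,merge)→3650, (B,hash)→5500, (B,nl)→15050, (D,nl)→15300; best=1200 via (D,hash)
  {AD}: card=300; try (A,nl_idx)→750, (D,hash)→900, (A,merge)→1750, (D,merge)→1850, (A,hash)→2500, (A,nl)→7550 …(+1); best=750 via (A,nl_idx)
  {BDE}: card=1500; try (D,hash)→2620, (E,hash)→3820, (D,merge)→5070, (E,nl_idx)→13200, (D,nl)→16720, (E,merge)→19840 …(+1); best=2620 via (D,hash)
  {ABD}: card=9000; try (A,hash)→5100, (B,hash)→6450, (B,merge)→6750, (A,merge)→20550, (A,nl_idx)→22200, (B,nl)→90750 …(+1); best=5100 via (A,hash)
  {ABDE}: card=9000; try (A,hash)→6520, (E,hash)→15220, (A,merge)→21970, (A,nl_idx)→23620, (E,nl_idx)→77100, (E,merge)→140740 …(+2); best=6520 via (A,hash)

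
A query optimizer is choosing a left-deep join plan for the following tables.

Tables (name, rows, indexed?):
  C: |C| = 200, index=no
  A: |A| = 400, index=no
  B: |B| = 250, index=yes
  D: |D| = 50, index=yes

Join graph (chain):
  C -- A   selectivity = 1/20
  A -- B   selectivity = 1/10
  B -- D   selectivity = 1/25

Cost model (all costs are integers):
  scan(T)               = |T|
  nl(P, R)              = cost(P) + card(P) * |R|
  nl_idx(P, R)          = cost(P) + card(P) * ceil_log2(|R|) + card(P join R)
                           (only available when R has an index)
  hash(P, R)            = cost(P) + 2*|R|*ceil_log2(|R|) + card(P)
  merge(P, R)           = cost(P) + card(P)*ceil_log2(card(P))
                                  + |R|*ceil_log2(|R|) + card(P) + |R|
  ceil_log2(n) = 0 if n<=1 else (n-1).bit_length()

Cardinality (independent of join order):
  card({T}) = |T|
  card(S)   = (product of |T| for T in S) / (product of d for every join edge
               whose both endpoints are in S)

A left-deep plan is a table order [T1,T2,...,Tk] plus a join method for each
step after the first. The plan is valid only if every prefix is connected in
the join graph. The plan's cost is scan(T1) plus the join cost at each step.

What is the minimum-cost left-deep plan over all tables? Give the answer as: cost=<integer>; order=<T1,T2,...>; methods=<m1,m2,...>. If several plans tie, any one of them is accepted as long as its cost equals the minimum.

cost=31850; order=D,B,A,C; methods=nl_idx,hash,hash

Selinger DP (subsets sized 1..n):
  {C}: scan cost=200, card=200
  {A}: scan cost=400, card=400
  {B}: scan cost=250, card=250
  {D}: scan cost=50, card=50
  {AC}: card=4000; try (C,hash)→4000, (A,merge)→6000, (C,merge)→6200, (A,hash)→7600, (A,nl)→80200, (C,nl)→80400; best=4000 via (C,hash)
  {AB}: card=10000; try (B,hash)→4800, (A,merge)→6500, (B,merge)→6650, (A,hash)→7700, (B,nl_idx)→13600, (A,nl)→100250 …(+1); best=4800 via (B,hash)
  {BD}: card=500; try (B,nl_idx)→950, (D,hash)→1100, (D,nl_idx)→2250, (B,merge)→2650, (D,merge)→2850, (B,hash)→4100 …(+2); best=950 via (B,nl_idx)
  {ABC}: card=100000; try (B,hash)→12000, (C,hash)→18000, (B,merge)→58250, (B,nl_idx)→136000, (C,merge)→156600, (B,nl)→1004000 …(+1); best=12000 via (B,hash)
  {ABD}: card=20000; try (A,hash)→8650, (A,merge)→9950, (D,hash)→15400, (D,nl_idx)→84800, (D,merge)→155150, (A,nl)→200950 …(+1); best=8650 via (A,hash)
  {ABCD}: card=200000; try (C,hash)→31850, (D,hash)→112600, (C,merge)→330450, (D,nl_idx)→812000, (D,merge)→1812350, (C,nl)→4008650 …(+1); best=31850 via (C,hash)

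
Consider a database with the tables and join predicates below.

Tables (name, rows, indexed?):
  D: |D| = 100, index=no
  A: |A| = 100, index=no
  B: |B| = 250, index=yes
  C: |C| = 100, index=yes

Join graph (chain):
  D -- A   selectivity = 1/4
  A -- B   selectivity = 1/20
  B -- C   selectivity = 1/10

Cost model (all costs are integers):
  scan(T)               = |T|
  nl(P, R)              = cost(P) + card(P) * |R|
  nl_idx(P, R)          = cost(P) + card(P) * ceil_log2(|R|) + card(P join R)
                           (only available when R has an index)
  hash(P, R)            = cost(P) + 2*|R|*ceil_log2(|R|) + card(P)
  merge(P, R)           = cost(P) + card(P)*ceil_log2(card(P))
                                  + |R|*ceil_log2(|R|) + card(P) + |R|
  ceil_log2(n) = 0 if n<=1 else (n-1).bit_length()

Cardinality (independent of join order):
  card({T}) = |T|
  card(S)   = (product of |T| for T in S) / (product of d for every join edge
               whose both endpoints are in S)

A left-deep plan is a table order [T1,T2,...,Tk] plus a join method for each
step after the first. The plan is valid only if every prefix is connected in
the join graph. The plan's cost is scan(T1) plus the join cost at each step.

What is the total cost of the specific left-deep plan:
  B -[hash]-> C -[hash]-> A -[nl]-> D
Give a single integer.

1255800

step 1: scan B: cost=250, card=250
step 2: join C via hash
    card(P join C) = 250*100/(10) = 2500
    cost = 250 + 2*100*7 + 250 = 1900
step 3: join A via hash
    card(P join A) = 2500*100/(20) = 12500
    cost = 1900 + 2*100*7 + 2500 = 5800
step 4: join D via nl
    card(P join D) = 12500*100/(4) = 312500
    cost = 5800 + 12500*100 = 1255800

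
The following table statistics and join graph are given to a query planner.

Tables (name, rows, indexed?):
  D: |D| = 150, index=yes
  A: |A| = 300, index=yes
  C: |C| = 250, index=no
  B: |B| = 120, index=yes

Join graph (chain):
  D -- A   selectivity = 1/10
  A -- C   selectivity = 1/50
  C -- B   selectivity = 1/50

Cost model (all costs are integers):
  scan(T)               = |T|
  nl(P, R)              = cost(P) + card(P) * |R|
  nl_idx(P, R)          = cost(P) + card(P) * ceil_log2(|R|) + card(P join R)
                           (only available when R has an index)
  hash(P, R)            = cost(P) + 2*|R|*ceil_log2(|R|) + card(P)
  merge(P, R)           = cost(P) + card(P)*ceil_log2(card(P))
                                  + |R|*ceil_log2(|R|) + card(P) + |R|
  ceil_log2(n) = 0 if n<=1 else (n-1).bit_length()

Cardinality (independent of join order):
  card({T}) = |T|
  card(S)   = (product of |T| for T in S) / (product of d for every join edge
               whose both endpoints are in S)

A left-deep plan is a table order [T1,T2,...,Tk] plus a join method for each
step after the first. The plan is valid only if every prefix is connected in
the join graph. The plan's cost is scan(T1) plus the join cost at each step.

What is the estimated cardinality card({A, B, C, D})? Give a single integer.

54000

Tables in S: A(300), B(120), C(250), D(150)
Edges inside S: D-A(d=10), A-C(d=50), C-B(d=50)
numerator = 300 * 120 * 250 * 150 = 1350000000
denominator = 10 * 50 * 50 = 25000
card(S) = 1350000000 / 25000 = 54000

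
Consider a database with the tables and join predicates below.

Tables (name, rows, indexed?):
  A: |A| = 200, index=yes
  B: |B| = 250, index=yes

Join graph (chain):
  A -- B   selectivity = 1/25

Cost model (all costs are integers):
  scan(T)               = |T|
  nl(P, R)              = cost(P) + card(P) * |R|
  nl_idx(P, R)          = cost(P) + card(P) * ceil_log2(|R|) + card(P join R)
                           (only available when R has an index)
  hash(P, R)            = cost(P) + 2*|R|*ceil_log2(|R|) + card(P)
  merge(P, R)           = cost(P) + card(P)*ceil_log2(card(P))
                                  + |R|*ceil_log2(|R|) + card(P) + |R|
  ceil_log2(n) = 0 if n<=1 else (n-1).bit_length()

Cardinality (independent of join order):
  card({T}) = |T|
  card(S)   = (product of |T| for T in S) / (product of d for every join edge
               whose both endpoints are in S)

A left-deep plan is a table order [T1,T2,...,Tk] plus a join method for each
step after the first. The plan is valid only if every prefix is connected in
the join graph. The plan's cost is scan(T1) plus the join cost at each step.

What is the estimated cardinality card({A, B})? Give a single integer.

2000

Tables in S: A(200), B(250)
Edges inside S: A-B(d=25)
numerator = 200 * 250 = 50000
denominator = 25 = 25
card(S) = 50000 / 25 = 2000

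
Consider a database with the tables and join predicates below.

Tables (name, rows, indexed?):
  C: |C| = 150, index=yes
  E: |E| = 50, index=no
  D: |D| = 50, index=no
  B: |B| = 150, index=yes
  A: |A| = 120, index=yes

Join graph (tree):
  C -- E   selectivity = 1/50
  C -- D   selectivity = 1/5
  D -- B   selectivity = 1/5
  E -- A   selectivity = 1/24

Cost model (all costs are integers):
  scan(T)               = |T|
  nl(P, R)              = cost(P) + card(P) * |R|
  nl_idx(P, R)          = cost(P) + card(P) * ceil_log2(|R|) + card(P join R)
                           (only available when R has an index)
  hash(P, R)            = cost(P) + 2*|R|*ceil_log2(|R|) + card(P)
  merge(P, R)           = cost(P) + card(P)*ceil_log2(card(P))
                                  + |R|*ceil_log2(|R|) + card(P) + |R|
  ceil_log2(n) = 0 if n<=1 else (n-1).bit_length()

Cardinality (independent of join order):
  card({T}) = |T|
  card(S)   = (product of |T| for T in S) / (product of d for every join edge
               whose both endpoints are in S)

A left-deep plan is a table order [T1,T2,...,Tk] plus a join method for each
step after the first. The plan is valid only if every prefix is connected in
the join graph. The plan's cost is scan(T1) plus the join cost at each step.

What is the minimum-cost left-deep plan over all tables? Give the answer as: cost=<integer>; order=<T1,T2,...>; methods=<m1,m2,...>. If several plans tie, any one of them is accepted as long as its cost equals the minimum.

cost=13650; order=E,C,A,D,B; methods=nl_idx,nl_idx,hash,hash

Selinger DP (subsets sized 1..n):
  {C}: scan cost=150, card=150
  {E}: scan cost=50, card=50
  {D}: scan cost=50, card=50
  {B}: scan cost=150, card=150
  {A}: scan cost=120, card=120
  {CE}: card=150; try (C,nl_idx)→600, (E,hash)→900, (C,merge)→1750, (E,merge)→1850, (C,hash)→2500, (C,nl)→7550 …(+1); best=600 via (C,nl_idx)
  {CD}: card=1500; try (D,hash)→900, (C,merge)→1750, (D,merge)→1850, (C,nl_idx)→1950, (C,hash)→2500, (C,nl)→7550 …(+1); best=900 via (D,hash)
  {AE}: card=250; try (A,nl_idx)→650, (E,hash)→840, (A,merge)→1360, (E,merge)→1430, (A,hash)→1780, (A,nl)→6050 …(+1); best=650 via (A,nl_idx)
  {BD}: card=1500; try (D,hash)→900, (B,merge)→1750, (D,merge)→1850, (B,nl_idx)→1950, (B,hash)→2500, (B,nl)→7550 …(+1); best=900 via (D,hash)
  {CDE}: card=1500; try (D,hash)→1350, (D,merge)→2300, (E,hash)→3000, (D,nl)→8100, (E,merge)→19250, (E,nl)→75900; best=1350 via (D,hash)
  {ACE}: card=750; try (A,nl_idx)→2400, (A,hash)→2430, (A,merge)→2910, (C,hash)→3300, (C,nl_idx)→3400, (C,merge)→4250 …(+2); best=2400 via (A,nl_idx)
  {BCD}: card=45000; try (C,hash)→4800, (B,hash)→4800, (C,merge)→20250, (B,merge)→20250, (C,nl_idx)→57900, (B,nl_idx)→57900 …(+2); best=4800 via (C,hash)
  {BCDE}: card=45000; try (B,hash)→5250, (B,merge)→20700, (E,hash)→50400, (B,nl_idx)→58350, (B,nl)→226350, (E,merge)→770150 …(+1); best=5250 via (B,hash)
  {ACDE}: card=7500; try (D,hash)→3750, (A,hash)→4530, (D,merge)→11000, (A,nl_idx)→19350, (A,merge)→20310, (D,nl)→39900 …(+1); best=3750 via (D,hash)
  {ABCDE}: card=225000; try (B,hash)→13650, (A,hash)→51930, (B,merge)→110100, (B,nl_idx)→288750, (A,nl_idx)→545250, (A,merge)→771210 …(+2); best=13650 via (B,hash)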